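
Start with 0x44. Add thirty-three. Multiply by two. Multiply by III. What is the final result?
Convert 0x44 (hexadecimal) → 4×16 + 4 = 68 (decimal)
Start: 68
Convert thirty-three (English words) → 33 (decimal)
68 + 33 = 101
Convert two (English words) → 2 (decimal)
101 × 2 = 202
Convert III (Roman numeral) → 1 + 1 + 1 = 3 (decimal)
202 × 3 = 606
606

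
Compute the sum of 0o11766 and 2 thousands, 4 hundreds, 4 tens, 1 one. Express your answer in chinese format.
Convert 0o11766 (octal) → 1×4096 + 1×512 + 7×64 + 6×8 + 6 = 5110 (decimal)
Convert 2 thousands, 4 hundreds, 4 tens, 1 one (place-value notation) → 2×1000 + 4×100 + 4×10 + 1 = 2441 (decimal)
Compute 5110 + 2441 = 7551
Convert 7551 (decimal) → 7551 = 7×1000 + 5×100 + 5×10 + 1 → 七千五百五十一 (Chinese numeral)
七千五百五十一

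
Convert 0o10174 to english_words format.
Convert 0o10174 (octal) → 1×4096 + 1×64 + 7×8 + 4 = 4220 (decimal)
Convert 4220 (decimal) → 4220 = 4×1000 + 2×100 + 20 → four thousand two hundred twenty (English words)
four thousand two hundred twenty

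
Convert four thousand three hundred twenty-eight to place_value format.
Convert four thousand three hundred twenty-eight (English words) → 4×1000 + 3×100 + 28 = 4328 (decimal)
Convert 4328 (decimal) → 4328 = 4×1000 + 3×100 + 2×10 + 8 → 4 thousands, 3 hundreds, 2 tens, 8 ones (place-value notation)
4 thousands, 3 hundreds, 2 tens, 8 ones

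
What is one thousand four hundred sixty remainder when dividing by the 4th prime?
Convert one thousand four hundred sixty (English words) → 1×1000 + 4×100 + 60 = 1460 (decimal)
Convert the 4th prime (prime index) → 7 (decimal)
Compute 1460 mod 7 = 4
4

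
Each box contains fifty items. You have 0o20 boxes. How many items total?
Convert fifty (English words) → 50 (decimal)
Convert 0o20 (octal) → 2×8 = 16 (decimal)
Compute 50 × 16 = 800
800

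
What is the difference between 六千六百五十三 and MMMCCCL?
Convert 六千六百五十三 (Chinese numeral) → 6×1000 + 6×100 + 5×10 + 3 = 6653 (decimal)
Convert MMMCCCL (Roman numeral) → 1000 + 1000 + 1000 + 100 + 100 + 100 + 50 = 3350 (decimal)
Difference: |6653 - 3350| = 3303
3303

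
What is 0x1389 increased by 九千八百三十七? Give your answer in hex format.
Convert 0x1389 (hexadecimal) → 1×4096 + 3×256 + 8×16 + 9 = 5001 (decimal)
Convert 九千八百三十七 (Chinese numeral) → 9×1000 + 8×100 + 3×10 + 7 = 9837 (decimal)
Compute 5001 + 9837 = 14838
Convert 14838 (decimal) → 14838 = 3×4096 + 9×256 + 15×16 + 6 → 0x39F6 (hexadecimal)
0x39F6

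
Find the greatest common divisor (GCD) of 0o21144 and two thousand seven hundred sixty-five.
Convert 0o21144 (octal) → 2×4096 + 1×512 + 1×64 + 4×8 + 4 = 8804 (decimal)
Convert two thousand seven hundred sixty-five (English words) → 2×1000 + 7×100 + 65 = 2765 (decimal)
Compute gcd(8804, 2765) = 1
1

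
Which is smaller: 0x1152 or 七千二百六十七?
Convert 0x1152 (hexadecimal) → 1×4096 + 1×256 + 5×16 + 2 = 4434 (decimal)
Convert 七千二百六十七 (Chinese numeral) → 7×1000 + 2×100 + 6×10 + 7 = 7267 (decimal)
Compare 4434 vs 7267: smaller = 4434
4434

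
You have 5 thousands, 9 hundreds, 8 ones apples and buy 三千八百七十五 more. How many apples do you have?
Convert 5 thousands, 9 hundreds, 8 ones (place-value notation) → 5×1000 + 9×100 + 8 = 5908 (decimal)
Convert 三千八百七十五 (Chinese numeral) → 3×1000 + 8×100 + 7×10 + 5 = 3875 (decimal)
Compute 5908 + 3875 = 9783
9783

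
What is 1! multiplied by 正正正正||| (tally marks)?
Convert 1! (factorial) → 1 (decimal)
Convert 正正正正||| (tally marks) → 5 + 5 + 5 + 5 + 3 = 23 (decimal)
Compute 1 × 23 = 23
23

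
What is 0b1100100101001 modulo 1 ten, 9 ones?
Convert 0b1100100101001 (binary) → 4096 + 2048 + 256 + 32 + 8 + 1 = 6441 (decimal)
Convert 1 ten, 9 ones (place-value notation) → 1×10 + 9 = 19 (decimal)
Compute 6441 mod 19 = 0
0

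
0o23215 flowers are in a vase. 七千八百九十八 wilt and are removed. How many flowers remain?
Convert 0o23215 (octal) → 2×4096 + 3×512 + 2×64 + 1×8 + 5 = 9869 (decimal)
Convert 七千八百九十八 (Chinese numeral) → 7×1000 + 8×100 + 9×10 + 8 = 7898 (decimal)
Compute 9869 - 7898 = 1971
1971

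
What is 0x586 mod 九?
Convert 0x586 (hexadecimal) → 5×256 + 8×16 + 6 = 1414 (decimal)
Convert 九 (Chinese numeral) → 9 (decimal)
Compute 1414 mod 9 = 1
1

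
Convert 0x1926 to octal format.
Convert 0x1926 (hexadecimal) → 1×4096 + 9×256 + 2×16 + 6 = 6438 (decimal)
Convert 6438 (decimal) → 6438 = 1×4096 + 4×512 + 4×64 + 4×8 + 6 → 0o14446 (octal)
0o14446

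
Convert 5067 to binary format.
Convert 5067 (decimal) → 5067 = 4096 + 512 + 256 + 128 + 64 + 8 + 2 + 1 → 0b1001111001011 (binary)
0b1001111001011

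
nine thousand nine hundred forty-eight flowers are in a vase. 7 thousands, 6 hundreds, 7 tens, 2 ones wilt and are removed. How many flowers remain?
Convert nine thousand nine hundred forty-eight (English words) → 9×1000 + 9×100 + 48 = 9948 (decimal)
Convert 7 thousands, 6 hundreds, 7 tens, 2 ones (place-value notation) → 7×1000 + 6×100 + 7×10 + 2 = 7672 (decimal)
Compute 9948 - 7672 = 2276
2276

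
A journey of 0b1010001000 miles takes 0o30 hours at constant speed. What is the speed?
Convert 0b1010001000 (binary) → 512 + 128 + 8 = 648 (decimal)
Convert 0o30 (octal) → 3×8 = 24 (decimal)
Compute 648 ÷ 24 = 27
27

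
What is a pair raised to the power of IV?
Convert a pair (colloquial) → 2 (decimal)
Convert IV (Roman numeral) → 4 (decimal)
Compute 2 ^ 4 = 16
16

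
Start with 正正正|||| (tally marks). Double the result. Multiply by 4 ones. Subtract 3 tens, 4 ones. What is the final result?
Convert 正正正|||| (tally marks) → 5 + 5 + 5 + 4 = 19 (decimal)
Start: 19
19 × 2 = 38
Convert 4 ones (place-value notation) → 4 (decimal)
38 × 4 = 152
Convert 3 tens, 4 ones (place-value notation) → 3×10 + 4 = 34 (decimal)
152 - 34 = 118
118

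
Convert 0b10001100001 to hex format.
Convert 0b10001100001 (binary) → 1024 + 64 + 32 + 1 = 1121 (decimal)
Convert 1121 (decimal) → 1121 = 4×256 + 6×16 + 1 → 0x461 (hexadecimal)
0x461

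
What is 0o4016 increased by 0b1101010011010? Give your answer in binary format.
Convert 0o4016 (octal) → 4×512 + 1×8 + 6 = 2062 (decimal)
Convert 0b1101010011010 (binary) → 4096 + 2048 + 512 + 128 + 16 + 8 + 2 = 6810 (decimal)
Compute 2062 + 6810 = 8872
Convert 8872 (decimal) → 8872 = 8192 + 512 + 128 + 32 + 8 → 0b10001010101000 (binary)
0b10001010101000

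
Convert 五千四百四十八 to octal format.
Convert 五千四百四十八 (Chinese numeral) → 5×1000 + 4×100 + 4×10 + 8 = 5448 (decimal)
Convert 5448 (decimal) → 5448 = 1×4096 + 2×512 + 5×64 + 1×8 → 0o12510 (octal)
0o12510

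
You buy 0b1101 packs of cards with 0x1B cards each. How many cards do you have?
Convert 0x1B (hexadecimal) → 1×16 + 11 = 27 (decimal)
Convert 0b1101 (binary) → 8 + 4 + 1 = 13 (decimal)
Compute 27 × 13 = 351
351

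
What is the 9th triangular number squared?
The 9th triangular number = 9×10/2 = 45
Compute 45² = 45 × 45 = 2025
2025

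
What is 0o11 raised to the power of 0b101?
Convert 0o11 (octal) → 1×8 + 1 = 9 (decimal)
Convert 0b101 (binary) → 4 + 1 = 5 (decimal)
Compute 9 ^ 5 = 59049
59049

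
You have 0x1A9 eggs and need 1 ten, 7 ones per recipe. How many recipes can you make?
Convert 0x1A9 (hexadecimal) → 1×256 + 10×16 + 9 = 425 (decimal)
Convert 1 ten, 7 ones (place-value notation) → 1×10 + 7 = 17 (decimal)
Compute 425 ÷ 17 = 25
25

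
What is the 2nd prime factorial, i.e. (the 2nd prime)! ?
Convert the 2nd prime (prime index) → 3 (decimal)
Compute 3! = 6
6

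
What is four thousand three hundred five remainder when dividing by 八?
Convert four thousand three hundred five (English words) → 4×1000 + 3×100 + 5 = 4305 (decimal)
Convert 八 (Chinese numeral) → 8 (decimal)
Compute 4305 mod 8 = 1
1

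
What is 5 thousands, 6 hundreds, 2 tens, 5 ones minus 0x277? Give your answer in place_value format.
Convert 5 thousands, 6 hundreds, 2 tens, 5 ones (place-value notation) → 5×1000 + 6×100 + 2×10 + 5 = 5625 (decimal)
Convert 0x277 (hexadecimal) → 2×256 + 7×16 + 7 = 631 (decimal)
Compute 5625 - 631 = 4994
Convert 4994 (decimal) → 4994 = 4×1000 + 9×100 + 9×10 + 4 → 4 thousands, 9 hundreds, 9 tens, 4 ones (place-value notation)
4 thousands, 9 hundreds, 9 tens, 4 ones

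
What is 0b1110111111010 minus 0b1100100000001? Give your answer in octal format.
Convert 0b1110111111010 (binary) → 4096 + 2048 + 1024 + 256 + 128 + 64 + 32 + 16 + 8 + 2 = 7674 (decimal)
Convert 0b1100100000001 (binary) → 4096 + 2048 + 256 + 1 = 6401 (decimal)
Compute 7674 - 6401 = 1273
Convert 1273 (decimal) → 1273 = 2×512 + 3×64 + 7×8 + 1 → 0o2371 (octal)
0o2371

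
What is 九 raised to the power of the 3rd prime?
Convert 九 (Chinese numeral) → 9 (decimal)
Convert the 3rd prime (prime index) → 5 (decimal)
Compute 9 ^ 5 = 59049
59049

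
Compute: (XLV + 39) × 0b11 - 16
Convert XLV (Roman numeral) → 40 + 5 = 45 (decimal)
Convert 0b11 (binary) → 2 + 1 = 3 (decimal)
Expression in decimal: (45 + 39) × 3 - 16
Parentheses first: 45 + 39 = 84
Multiply: 84 × 3 = 252
Subtract: 252 - 16 = 236
236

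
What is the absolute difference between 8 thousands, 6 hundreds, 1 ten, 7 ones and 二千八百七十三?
Convert 8 thousands, 6 hundreds, 1 ten, 7 ones (place-value notation) → 8×1000 + 6×100 + 1×10 + 7 = 8617 (decimal)
Convert 二千八百七十三 (Chinese numeral) → 2×1000 + 8×100 + 7×10 + 3 = 2873 (decimal)
Compute |8617 - 2873| = 5744
5744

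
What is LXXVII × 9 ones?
Convert LXXVII (Roman numeral) → 50 + 10 + 10 + 5 + 1 + 1 = 77 (decimal)
Convert 9 ones (place-value notation) → 9 (decimal)
Compute 77 × 9 = 693
693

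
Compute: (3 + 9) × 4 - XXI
Convert XXI (Roman numeral) → 10 + 10 + 1 = 21 (decimal)
Expression in decimal: (3 + 9) × 4 - 21
Parentheses first: 3 + 9 = 12
Multiply: 12 × 4 = 48
Subtract: 48 - 21 = 27
27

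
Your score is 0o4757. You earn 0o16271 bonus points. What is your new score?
Convert 0o4757 (octal) → 4×512 + 7×64 + 5×8 + 7 = 2543 (decimal)
Convert 0o16271 (octal) → 1×4096 + 6×512 + 2×64 + 7×8 + 1 = 7353 (decimal)
Compute 2543 + 7353 = 9896
9896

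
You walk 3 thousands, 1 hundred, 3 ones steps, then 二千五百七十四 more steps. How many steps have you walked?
Convert 3 thousands, 1 hundred, 3 ones (place-value notation) → 3×1000 + 1×100 + 3 = 3103 (decimal)
Convert 二千五百七十四 (Chinese numeral) → 2×1000 + 5×100 + 7×10 + 4 = 2574 (decimal)
Compute 3103 + 2574 = 5677
5677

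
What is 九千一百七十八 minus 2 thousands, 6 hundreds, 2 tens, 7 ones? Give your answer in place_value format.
Convert 九千一百七十八 (Chinese numeral) → 9×1000 + 1×100 + 7×10 + 8 = 9178 (decimal)
Convert 2 thousands, 6 hundreds, 2 tens, 7 ones (place-value notation) → 2×1000 + 6×100 + 2×10 + 7 = 2627 (decimal)
Compute 9178 - 2627 = 6551
Convert 6551 (decimal) → 6551 = 6×1000 + 5×100 + 5×10 + 1 → 6 thousands, 5 hundreds, 5 tens, 1 one (place-value notation)
6 thousands, 5 hundreds, 5 tens, 1 one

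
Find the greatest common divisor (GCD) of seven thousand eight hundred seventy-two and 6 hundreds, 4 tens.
Convert seven thousand eight hundred seventy-two (English words) → 7×1000 + 8×100 + 72 = 7872 (decimal)
Convert 6 hundreds, 4 tens (place-value notation) → 6×100 + 4×10 = 640 (decimal)
Compute gcd(7872, 640) = 64
64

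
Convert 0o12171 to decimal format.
Convert 0o12171 (octal) → 1×4096 + 2×512 + 1×64 + 7×8 + 1 = 5241 (decimal)
5241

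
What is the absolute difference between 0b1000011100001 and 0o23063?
Convert 0b1000011100001 (binary) → 4096 + 128 + 64 + 32 + 1 = 4321 (decimal)
Convert 0o23063 (octal) → 2×4096 + 3×512 + 6×8 + 3 = 9779 (decimal)
Compute |4321 - 9779| = 5458
5458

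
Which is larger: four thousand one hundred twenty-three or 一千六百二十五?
Convert four thousand one hundred twenty-three (English words) → 4×1000 + 1×100 + 23 = 4123 (decimal)
Convert 一千六百二十五 (Chinese numeral) → 1×1000 + 6×100 + 2×10 + 5 = 1625 (decimal)
Compare 4123 vs 1625: larger = 4123
4123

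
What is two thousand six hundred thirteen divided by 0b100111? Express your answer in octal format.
Convert two thousand six hundred thirteen (English words) → 2×1000 + 6×100 + 13 = 2613 (decimal)
Convert 0b100111 (binary) → 32 + 4 + 2 + 1 = 39 (decimal)
Compute 2613 ÷ 39 = 67
Convert 67 (decimal) → 67 = 1×64 + 3 → 0o103 (octal)
0o103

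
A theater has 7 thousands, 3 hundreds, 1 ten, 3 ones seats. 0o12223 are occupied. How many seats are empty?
Convert 7 thousands, 3 hundreds, 1 ten, 3 ones (place-value notation) → 7×1000 + 3×100 + 1×10 + 3 = 7313 (decimal)
Convert 0o12223 (octal) → 1×4096 + 2×512 + 2×64 + 2×8 + 3 = 5267 (decimal)
Compute 7313 - 5267 = 2046
2046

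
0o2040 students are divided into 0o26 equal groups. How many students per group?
Convert 0o2040 (octal) → 2×512 + 4×8 = 1056 (decimal)
Convert 0o26 (octal) → 2×8 + 6 = 22 (decimal)
Compute 1056 ÷ 22 = 48
48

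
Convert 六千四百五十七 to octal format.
Convert 六千四百五十七 (Chinese numeral) → 6×1000 + 4×100 + 5×10 + 7 = 6457 (decimal)
Convert 6457 (decimal) → 6457 = 1×4096 + 4×512 + 4×64 + 7×8 + 1 → 0o14471 (octal)
0o14471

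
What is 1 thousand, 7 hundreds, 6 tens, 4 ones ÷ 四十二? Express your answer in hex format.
Convert 1 thousand, 7 hundreds, 6 tens, 4 ones (place-value notation) → 1×1000 + 7×100 + 6×10 + 4 = 1764 (decimal)
Convert 四十二 (Chinese numeral) → 4×10 + 2 = 42 (decimal)
Compute 1764 ÷ 42 = 42
Convert 42 (decimal) → 42 = 2×16 + 10 → 0x2A (hexadecimal)
0x2A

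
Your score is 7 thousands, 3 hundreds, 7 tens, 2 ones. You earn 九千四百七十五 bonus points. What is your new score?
Convert 7 thousands, 3 hundreds, 7 tens, 2 ones (place-value notation) → 7×1000 + 3×100 + 7×10 + 2 = 7372 (decimal)
Convert 九千四百七十五 (Chinese numeral) → 9×1000 + 4×100 + 7×10 + 5 = 9475 (decimal)
Compute 7372 + 9475 = 16847
16847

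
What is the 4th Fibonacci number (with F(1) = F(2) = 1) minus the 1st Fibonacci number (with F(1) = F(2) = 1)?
The 4th Fibonacci number (with F(1) = F(2) = 1): 1, 1, 2, 3 → 3
Convert the 1st Fibonacci number (with F(1) = F(2) = 1) (Fibonacci index) → 1 (decimal)
Compute 3 - 1 = 2
2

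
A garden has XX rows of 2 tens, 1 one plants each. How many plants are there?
Convert 2 tens, 1 one (place-value notation) → 2×10 + 1 = 21 (decimal)
Convert XX (Roman numeral) → 10 + 10 = 20 (decimal)
Compute 21 × 20 = 420
420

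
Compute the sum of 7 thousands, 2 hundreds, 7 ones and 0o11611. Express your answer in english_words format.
Convert 7 thousands, 2 hundreds, 7 ones (place-value notation) → 7×1000 + 2×100 + 7 = 7207 (decimal)
Convert 0o11611 (octal) → 1×4096 + 1×512 + 6×64 + 1×8 + 1 = 5001 (decimal)
Compute 7207 + 5001 = 12208
Convert 12208 (decimal) → 12208 = 12×1000 + 2×100 + 8 → twelve thousand two hundred eight (English words)
twelve thousand two hundred eight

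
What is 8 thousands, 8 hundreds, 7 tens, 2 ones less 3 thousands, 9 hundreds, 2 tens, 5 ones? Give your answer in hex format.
Convert 8 thousands, 8 hundreds, 7 tens, 2 ones (place-value notation) → 8×1000 + 8×100 + 7×10 + 2 = 8872 (decimal)
Convert 3 thousands, 9 hundreds, 2 tens, 5 ones (place-value notation) → 3×1000 + 9×100 + 2×10 + 5 = 3925 (decimal)
Compute 8872 - 3925 = 4947
Convert 4947 (decimal) → 4947 = 1×4096 + 3×256 + 5×16 + 3 → 0x1353 (hexadecimal)
0x1353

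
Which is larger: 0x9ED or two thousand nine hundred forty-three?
Convert 0x9ED (hexadecimal) → 9×256 + 14×16 + 13 = 2541 (decimal)
Convert two thousand nine hundred forty-three (English words) → 2×1000 + 9×100 + 43 = 2943 (decimal)
Compare 2541 vs 2943: larger = 2943
2943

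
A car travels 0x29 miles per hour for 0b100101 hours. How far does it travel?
Convert 0x29 (hexadecimal) → 2×16 + 9 = 41 (decimal)
Convert 0b100101 (binary) → 32 + 4 + 1 = 37 (decimal)
Compute 41 × 37 = 1517
1517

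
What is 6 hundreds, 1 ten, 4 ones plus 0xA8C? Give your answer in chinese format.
Convert 6 hundreds, 1 ten, 4 ones (place-value notation) → 6×100 + 1×10 + 4 = 614 (decimal)
Convert 0xA8C (hexadecimal) → 10×256 + 8×16 + 12 = 2700 (decimal)
Compute 614 + 2700 = 3314
Convert 3314 (decimal) → 3314 = 3×1000 + 3×100 + 1×10 + 4 → 三千三百一十四 (Chinese numeral)
三千三百一十四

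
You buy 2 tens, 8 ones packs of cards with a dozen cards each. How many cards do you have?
Convert a dozen (colloquial) → 12 (decimal)
Convert 2 tens, 8 ones (place-value notation) → 2×10 + 8 = 28 (decimal)
Compute 12 × 28 = 336
336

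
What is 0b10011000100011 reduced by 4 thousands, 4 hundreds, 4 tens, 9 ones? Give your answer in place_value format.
Convert 0b10011000100011 (binary) → 8192 + 1024 + 512 + 32 + 2 + 1 = 9763 (decimal)
Convert 4 thousands, 4 hundreds, 4 tens, 9 ones (place-value notation) → 4×1000 + 4×100 + 4×10 + 9 = 4449 (decimal)
Compute 9763 - 4449 = 5314
Convert 5314 (decimal) → 5314 = 5×1000 + 3×100 + 1×10 + 4 → 5 thousands, 3 hundreds, 1 ten, 4 ones (place-value notation)
5 thousands, 3 hundreds, 1 ten, 4 ones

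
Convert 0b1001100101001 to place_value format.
Convert 0b1001100101001 (binary) → 4096 + 512 + 256 + 32 + 8 + 1 = 4905 (decimal)
Convert 4905 (decimal) → 4905 = 4×1000 + 9×100 + 5 → 4 thousands, 9 hundreds, 5 ones (place-value notation)
4 thousands, 9 hundreds, 5 ones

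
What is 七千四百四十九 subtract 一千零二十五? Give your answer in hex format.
Convert 七千四百四十九 (Chinese numeral) → 7×1000 + 4×100 + 4×10 + 9 = 7449 (decimal)
Convert 一千零二十五 (Chinese numeral) → 1×1000 + 2×10 + 5 = 1025 (decimal)
Compute 7449 - 1025 = 6424
Convert 6424 (decimal) → 6424 = 1×4096 + 9×256 + 1×16 + 8 → 0x1918 (hexadecimal)
0x1918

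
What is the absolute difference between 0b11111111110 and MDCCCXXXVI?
Convert 0b11111111110 (binary) → 1024 + 512 + 256 + 128 + 64 + 32 + 16 + 8 + 4 + 2 = 2046 (decimal)
Convert MDCCCXXXVI (Roman numeral) → 1000 + 500 + 100 + 100 + 100 + 10 + 10 + 10 + 5 + 1 = 1836 (decimal)
Compute |2046 - 1836| = 210
210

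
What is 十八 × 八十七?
Convert 十八 (Chinese numeral) → 1×10 + 8 = 18 (decimal)
Convert 八十七 (Chinese numeral) → 8×10 + 7 = 87 (decimal)
Compute 18 × 87 = 1566
1566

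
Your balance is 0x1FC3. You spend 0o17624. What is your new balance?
Convert 0x1FC3 (hexadecimal) → 1×4096 + 15×256 + 12×16 + 3 = 8131 (decimal)
Convert 0o17624 (octal) → 1×4096 + 7×512 + 6×64 + 2×8 + 4 = 8084 (decimal)
Compute 8131 - 8084 = 47
47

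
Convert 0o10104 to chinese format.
Convert 0o10104 (octal) → 1×4096 + 1×64 + 4 = 4164 (decimal)
Convert 4164 (decimal) → 4164 = 4×1000 + 1×100 + 6×10 + 4 → 四千一百六十四 (Chinese numeral)
四千一百六十四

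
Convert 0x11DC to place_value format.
Convert 0x11DC (hexadecimal) → 1×4096 + 1×256 + 13×16 + 12 = 4572 (decimal)
Convert 4572 (decimal) → 4572 = 4×1000 + 5×100 + 7×10 + 2 → 4 thousands, 5 hundreds, 7 tens, 2 ones (place-value notation)
4 thousands, 5 hundreds, 7 tens, 2 ones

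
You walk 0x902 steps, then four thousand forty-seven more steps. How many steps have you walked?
Convert 0x902 (hexadecimal) → 9×256 + 2 = 2306 (decimal)
Convert four thousand forty-seven (English words) → 4×1000 + 47 = 4047 (decimal)
Compute 2306 + 4047 = 6353
6353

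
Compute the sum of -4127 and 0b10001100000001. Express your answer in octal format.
Convert 0b10001100000001 (binary) → 8192 + 512 + 256 + 1 = 8961 (decimal)
Compute -4127 + 8961 = 4834
Convert 4834 (decimal) → 4834 = 1×4096 + 1×512 + 3×64 + 4×8 + 2 → 0o11342 (octal)
0o11342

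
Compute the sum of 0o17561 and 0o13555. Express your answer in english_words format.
Convert 0o17561 (octal) → 1×4096 + 7×512 + 5×64 + 6×8 + 1 = 8049 (decimal)
Convert 0o13555 (octal) → 1×4096 + 3×512 + 5×64 + 5×8 + 5 = 5997 (decimal)
Compute 8049 + 5997 = 14046
Convert 14046 (decimal) → 14046 = 14×1000 + 46 → fourteen thousand forty-six (English words)
fourteen thousand forty-six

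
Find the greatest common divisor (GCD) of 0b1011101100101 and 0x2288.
Convert 0b1011101100101 (binary) → 4096 + 1024 + 512 + 256 + 64 + 32 + 4 + 1 = 5989 (decimal)
Convert 0x2288 (hexadecimal) → 2×4096 + 2×256 + 8×16 + 8 = 8840 (decimal)
Compute gcd(5989, 8840) = 1
1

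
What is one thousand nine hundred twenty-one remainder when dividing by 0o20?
Convert one thousand nine hundred twenty-one (English words) → 1×1000 + 9×100 + 21 = 1921 (decimal)
Convert 0o20 (octal) → 2×8 = 16 (decimal)
Compute 1921 mod 16 = 1
1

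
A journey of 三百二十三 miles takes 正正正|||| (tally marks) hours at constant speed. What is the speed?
Convert 三百二十三 (Chinese numeral) → 3×100 + 2×10 + 3 = 323 (decimal)
Convert 正正正|||| (tally marks) → 5 + 5 + 5 + 4 = 19 (decimal)
Compute 323 ÷ 19 = 17
17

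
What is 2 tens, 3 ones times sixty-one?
Convert 2 tens, 3 ones (place-value notation) → 2×10 + 3 = 23 (decimal)
Convert sixty-one (English words) → 61 (decimal)
Compute 23 × 61 = 1403
1403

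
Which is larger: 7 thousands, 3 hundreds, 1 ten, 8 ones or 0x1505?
Convert 7 thousands, 3 hundreds, 1 ten, 8 ones (place-value notation) → 7×1000 + 3×100 + 1×10 + 8 = 7318 (decimal)
Convert 0x1505 (hexadecimal) → 1×4096 + 5×256 + 5 = 5381 (decimal)
Compare 7318 vs 5381: larger = 7318
7318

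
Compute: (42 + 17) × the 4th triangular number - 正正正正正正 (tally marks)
Convert the 4th triangular number (triangular index) → 4×5/2 = 10 (decimal)
Convert 正正正正正正 (tally marks) → 5 + 5 + 5 + 5 + 5 + 5 = 30 (decimal)
Expression in decimal: (42 + 17) × 10 - 30
Parentheses first: 42 + 17 = 59
Multiply: 59 × 10 = 590
Subtract: 590 - 30 = 560
560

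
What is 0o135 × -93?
Convert 0o135 (octal) → 1×64 + 3×8 + 5 = 93 (decimal)
Compute 93 × -93 = -8649
-8649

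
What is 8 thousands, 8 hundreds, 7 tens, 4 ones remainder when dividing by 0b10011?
Convert 8 thousands, 8 hundreds, 7 tens, 4 ones (place-value notation) → 8×1000 + 8×100 + 7×10 + 4 = 8874 (decimal)
Convert 0b10011 (binary) → 16 + 2 + 1 = 19 (decimal)
Compute 8874 mod 19 = 1
1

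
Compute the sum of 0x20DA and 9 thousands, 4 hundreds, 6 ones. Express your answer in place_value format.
Convert 0x20DA (hexadecimal) → 2×4096 + 13×16 + 10 = 8410 (decimal)
Convert 9 thousands, 4 hundreds, 6 ones (place-value notation) → 9×1000 + 4×100 + 6 = 9406 (decimal)
Compute 8410 + 9406 = 17816
Convert 17816 (decimal) → 17816 = 17×1000 + 8×100 + 1×10 + 6 → 17 thousands, 8 hundreds, 1 ten, 6 ones (place-value notation)
17 thousands, 8 hundreds, 1 ten, 6 ones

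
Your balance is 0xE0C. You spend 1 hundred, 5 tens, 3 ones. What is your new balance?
Convert 0xE0C (hexadecimal) → 14×256 + 12 = 3596 (decimal)
Convert 1 hundred, 5 tens, 3 ones (place-value notation) → 1×100 + 5×10 + 3 = 153 (decimal)
Compute 3596 - 153 = 3443
3443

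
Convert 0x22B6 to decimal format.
Convert 0x22B6 (hexadecimal) → 2×4096 + 2×256 + 11×16 + 6 = 8886 (decimal)
8886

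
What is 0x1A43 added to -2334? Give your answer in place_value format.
Convert 0x1A43 (hexadecimal) → 1×4096 + 10×256 + 4×16 + 3 = 6723 (decimal)
Compute 6723 + -2334 = 4389
Convert 4389 (decimal) → 4389 = 4×1000 + 3×100 + 8×10 + 9 → 4 thousands, 3 hundreds, 8 tens, 9 ones (place-value notation)
4 thousands, 3 hundreds, 8 tens, 9 ones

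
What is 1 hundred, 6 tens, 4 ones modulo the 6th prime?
Convert 1 hundred, 6 tens, 4 ones (place-value notation) → 1×100 + 6×10 + 4 = 164 (decimal)
Convert the 6th prime (prime index) → 13 (decimal)
Compute 164 mod 13 = 8
8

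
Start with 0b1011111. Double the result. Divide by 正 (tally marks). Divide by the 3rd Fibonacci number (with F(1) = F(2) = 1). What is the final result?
Convert 0b1011111 (binary) → 64 + 16 + 8 + 4 + 2 + 1 = 95 (decimal)
Start: 95
95 × 2 = 190
Convert 正 (tally marks) → 5 (decimal)
190 ÷ 5 = 38
Convert the 3rd Fibonacci number (with F(1) = F(2) = 1) (Fibonacci index) → 1, 1, 2 → 2 (decimal)
38 ÷ 2 = 19
19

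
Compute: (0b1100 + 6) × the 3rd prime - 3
Convert 0b1100 (binary) → 8 + 4 = 12 (decimal)
Convert the 3rd prime (prime index) → 5 (decimal)
Expression in decimal: (12 + 6) × 5 - 3
Parentheses first: 12 + 6 = 18
Multiply: 18 × 5 = 90
Subtract: 90 - 3 = 87
87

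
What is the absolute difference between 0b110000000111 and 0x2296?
Convert 0b110000000111 (binary) → 2048 + 1024 + 4 + 2 + 1 = 3079 (decimal)
Convert 0x2296 (hexadecimal) → 2×4096 + 2×256 + 9×16 + 6 = 8854 (decimal)
Compute |3079 - 8854| = 5775
5775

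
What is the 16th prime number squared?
The 16th prime number = 53
Compute 53² = 53 × 53 = 2809
2809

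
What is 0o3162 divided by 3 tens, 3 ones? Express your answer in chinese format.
Convert 0o3162 (octal) → 3×512 + 1×64 + 6×8 + 2 = 1650 (decimal)
Convert 3 tens, 3 ones (place-value notation) → 3×10 + 3 = 33 (decimal)
Compute 1650 ÷ 33 = 50
Convert 50 (decimal) → 50 = 5×10 → 五十 (Chinese numeral)
五十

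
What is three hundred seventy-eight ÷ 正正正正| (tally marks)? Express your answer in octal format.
Convert three hundred seventy-eight (English words) → 3×100 + 78 = 378 (decimal)
Convert 正正正正| (tally marks) → 5 + 5 + 5 + 5 + 1 = 21 (decimal)
Compute 378 ÷ 21 = 18
Convert 18 (decimal) → 18 = 2×8 + 2 → 0o22 (octal)
0o22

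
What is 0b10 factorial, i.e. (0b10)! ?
Convert 0b10 (binary) → 2 (decimal)
Compute 2! = 2
2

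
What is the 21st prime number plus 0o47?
The 21st prime number = 73
Convert 0o47 (octal) → 4×8 + 7 = 39 (decimal)
Compute 73 + 39 = 112
112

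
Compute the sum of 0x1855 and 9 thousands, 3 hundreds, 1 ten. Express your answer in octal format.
Convert 0x1855 (hexadecimal) → 1×4096 + 8×256 + 5×16 + 5 = 6229 (decimal)
Convert 9 thousands, 3 hundreds, 1 ten (place-value notation) → 9×1000 + 3×100 + 1×10 = 9310 (decimal)
Compute 6229 + 9310 = 15539
Convert 15539 (decimal) → 15539 = 3×4096 + 6×512 + 2×64 + 6×8 + 3 → 0o36263 (octal)
0o36263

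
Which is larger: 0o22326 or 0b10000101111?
Convert 0o22326 (octal) → 2×4096 + 2×512 + 3×64 + 2×8 + 6 = 9430 (decimal)
Convert 0b10000101111 (binary) → 1024 + 32 + 8 + 4 + 2 + 1 = 1071 (decimal)
Compare 9430 vs 1071: larger = 9430
9430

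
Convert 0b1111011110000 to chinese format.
Convert 0b1111011110000 (binary) → 4096 + 2048 + 1024 + 512 + 128 + 64 + 32 + 16 = 7920 (decimal)
Convert 7920 (decimal) → 7920 = 7×1000 + 9×100 + 2×10 → 七千九百二十 (Chinese numeral)
七千九百二十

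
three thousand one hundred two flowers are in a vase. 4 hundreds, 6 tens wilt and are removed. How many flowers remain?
Convert three thousand one hundred two (English words) → 3×1000 + 1×100 + 2 = 3102 (decimal)
Convert 4 hundreds, 6 tens (place-value notation) → 4×100 + 6×10 = 460 (decimal)
Compute 3102 - 460 = 2642
2642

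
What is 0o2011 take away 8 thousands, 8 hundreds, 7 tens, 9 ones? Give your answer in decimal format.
Convert 0o2011 (octal) → 2×512 + 1×8 + 1 = 1033 (decimal)
Convert 8 thousands, 8 hundreds, 7 tens, 9 ones (place-value notation) → 8×1000 + 8×100 + 7×10 + 9 = 8879 (decimal)
Compute 1033 - 8879 = -7846
-7846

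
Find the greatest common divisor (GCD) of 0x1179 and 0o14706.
Convert 0x1179 (hexadecimal) → 1×4096 + 1×256 + 7×16 + 9 = 4473 (decimal)
Convert 0o14706 (octal) → 1×4096 + 4×512 + 7×64 + 6 = 6598 (decimal)
Compute gcd(4473, 6598) = 1
1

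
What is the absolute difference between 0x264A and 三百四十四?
Convert 0x264A (hexadecimal) → 2×4096 + 6×256 + 4×16 + 10 = 9802 (decimal)
Convert 三百四十四 (Chinese numeral) → 3×100 + 4×10 + 4 = 344 (decimal)
Compute |9802 - 344| = 9458
9458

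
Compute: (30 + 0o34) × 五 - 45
Convert 0o34 (octal) → 3×8 + 4 = 28 (decimal)
Convert 五 (Chinese numeral) → 5 (decimal)
Expression in decimal: (30 + 28) × 5 - 45
Parentheses first: 30 + 28 = 58
Multiply: 58 × 5 = 290
Subtract: 290 - 45 = 245
245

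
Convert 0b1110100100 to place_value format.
Convert 0b1110100100 (binary) → 512 + 256 + 128 + 32 + 4 = 932 (decimal)
Convert 932 (decimal) → 932 = 9×100 + 3×10 + 2 → 9 hundreds, 3 tens, 2 ones (place-value notation)
9 hundreds, 3 tens, 2 ones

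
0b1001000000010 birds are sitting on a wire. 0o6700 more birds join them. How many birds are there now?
Convert 0b1001000000010 (binary) → 4096 + 512 + 2 = 4610 (decimal)
Convert 0o6700 (octal) → 6×512 + 7×64 = 3520 (decimal)
Compute 4610 + 3520 = 8130
8130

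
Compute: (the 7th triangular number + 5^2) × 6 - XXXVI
Convert the 7th triangular number (triangular index) → 7×8/2 = 28 (decimal)
Convert 5^2 (power) → 25 (decimal)
Convert XXXVI (Roman numeral) → 10 + 10 + 10 + 5 + 1 = 36 (decimal)
Expression in decimal: (28 + 25) × 6 - 36
Parentheses first: 28 + 25 = 53
Multiply: 53 × 6 = 318
Subtract: 318 - 36 = 282
282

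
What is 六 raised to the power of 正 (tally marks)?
Convert 六 (Chinese numeral) → 6 (decimal)
Convert 正 (tally marks) → 5 (decimal)
Compute 6 ^ 5 = 7776
7776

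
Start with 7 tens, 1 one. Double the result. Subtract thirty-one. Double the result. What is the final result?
Convert 7 tens, 1 one (place-value notation) → 7×10 + 1 = 71 (decimal)
Start: 71
71 × 2 = 142
Convert thirty-one (English words) → 31 (decimal)
142 - 31 = 111
111 × 2 = 222
222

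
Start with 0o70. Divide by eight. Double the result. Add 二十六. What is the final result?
Convert 0o70 (octal) → 7×8 = 56 (decimal)
Start: 56
Convert eight (English words) → 8 (decimal)
56 ÷ 8 = 7
7 × 2 = 14
Convert 二十六 (Chinese numeral) → 2×10 + 6 = 26 (decimal)
14 + 26 = 40
40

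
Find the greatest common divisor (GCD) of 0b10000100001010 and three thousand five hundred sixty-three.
Convert 0b10000100001010 (binary) → 8192 + 256 + 8 + 2 = 8458 (decimal)
Convert three thousand five hundred sixty-three (English words) → 3×1000 + 5×100 + 63 = 3563 (decimal)
Compute gcd(8458, 3563) = 1
1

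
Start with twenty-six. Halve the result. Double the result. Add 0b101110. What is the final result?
Convert twenty-six (English words) → 26 (decimal)
Start: 26
26 ÷ 2 = 13
13 × 2 = 26
Convert 0b101110 (binary) → 32 + 8 + 4 + 2 = 46 (decimal)
26 + 46 = 72
72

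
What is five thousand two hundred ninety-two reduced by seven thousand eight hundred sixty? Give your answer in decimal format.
Convert five thousand two hundred ninety-two (English words) → 5×1000 + 2×100 + 92 = 5292 (decimal)
Convert seven thousand eight hundred sixty (English words) → 7×1000 + 8×100 + 60 = 7860 (decimal)
Compute 5292 - 7860 = -2568
-2568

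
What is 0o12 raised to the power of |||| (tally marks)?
Convert 0o12 (octal) → 1×8 + 2 = 10 (decimal)
Convert |||| (tally marks) → 4 (decimal)
Compute 10 ^ 4 = 10000
10000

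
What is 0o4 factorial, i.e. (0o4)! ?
Convert 0o4 (octal) → 4 (decimal)
Compute 4! = 24
24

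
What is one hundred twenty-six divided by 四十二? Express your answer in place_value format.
Convert one hundred twenty-six (English words) → 1×100 + 26 = 126 (decimal)
Convert 四十二 (Chinese numeral) → 4×10 + 2 = 42 (decimal)
Compute 126 ÷ 42 = 3
Convert 3 (decimal) → 3 ones (place-value notation)
3 ones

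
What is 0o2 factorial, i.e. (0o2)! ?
Convert 0o2 (octal) → 2 (decimal)
Compute 2! = 2
2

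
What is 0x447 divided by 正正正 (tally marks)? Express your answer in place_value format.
Convert 0x447 (hexadecimal) → 4×256 + 4×16 + 7 = 1095 (decimal)
Convert 正正正 (tally marks) → 5 + 5 + 5 = 15 (decimal)
Compute 1095 ÷ 15 = 73
Convert 73 (decimal) → 73 = 7×10 + 3 → 7 tens, 3 ones (place-value notation)
7 tens, 3 ones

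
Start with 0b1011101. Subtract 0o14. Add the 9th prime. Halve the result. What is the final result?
Convert 0b1011101 (binary) → 64 + 16 + 8 + 4 + 1 = 93 (decimal)
Start: 93
Convert 0o14 (octal) → 1×8 + 4 = 12 (decimal)
93 - 12 = 81
Convert the 9th prime (prime index) → 23 (decimal)
81 + 23 = 104
104 ÷ 2 = 52
52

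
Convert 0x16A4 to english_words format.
Convert 0x16A4 (hexadecimal) → 1×4096 + 6×256 + 10×16 + 4 = 5796 (decimal)
Convert 5796 (decimal) → 5796 = 5×1000 + 7×100 + 96 → five thousand seven hundred ninety-six (English words)
five thousand seven hundred ninety-six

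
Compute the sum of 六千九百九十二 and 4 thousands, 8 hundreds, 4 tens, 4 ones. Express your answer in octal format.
Convert 六千九百九十二 (Chinese numeral) → 6×1000 + 9×100 + 9×10 + 2 = 6992 (decimal)
Convert 4 thousands, 8 hundreds, 4 tens, 4 ones (place-value notation) → 4×1000 + 8×100 + 4×10 + 4 = 4844 (decimal)
Compute 6992 + 4844 = 11836
Convert 11836 (decimal) → 11836 = 2×4096 + 7×512 + 7×8 + 4 → 0o27074 (octal)
0o27074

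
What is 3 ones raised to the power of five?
Convert 3 ones (place-value notation) → 3 (decimal)
Convert five (English words) → 5 (decimal)
Compute 3 ^ 5 = 243
243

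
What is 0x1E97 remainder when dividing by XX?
Convert 0x1E97 (hexadecimal) → 1×4096 + 14×256 + 9×16 + 7 = 7831 (decimal)
Convert XX (Roman numeral) → 10 + 10 = 20 (decimal)
Compute 7831 mod 20 = 11
11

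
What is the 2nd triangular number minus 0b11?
The 2nd triangular number = 2×3/2 = 3
Convert 0b11 (binary) → 2 + 1 = 3 (decimal)
Compute 3 - 3 = 0
0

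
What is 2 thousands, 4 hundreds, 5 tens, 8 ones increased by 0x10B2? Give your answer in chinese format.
Convert 2 thousands, 4 hundreds, 5 tens, 8 ones (place-value notation) → 2×1000 + 4×100 + 5×10 + 8 = 2458 (decimal)
Convert 0x10B2 (hexadecimal) → 1×4096 + 11×16 + 2 = 4274 (decimal)
Compute 2458 + 4274 = 6732
Convert 6732 (decimal) → 6732 = 6×1000 + 7×100 + 3×10 + 2 → 六千七百三十二 (Chinese numeral)
六千七百三十二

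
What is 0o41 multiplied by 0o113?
Convert 0o41 (octal) → 4×8 + 1 = 33 (decimal)
Convert 0o113 (octal) → 1×64 + 1×8 + 3 = 75 (decimal)
Compute 33 × 75 = 2475
2475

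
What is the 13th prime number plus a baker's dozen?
The 13th prime number = 41
Convert a baker's dozen (colloquial) → 13 (decimal)
Compute 41 + 13 = 54
54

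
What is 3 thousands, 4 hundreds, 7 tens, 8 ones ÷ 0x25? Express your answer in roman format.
Convert 3 thousands, 4 hundreds, 7 tens, 8 ones (place-value notation) → 3×1000 + 4×100 + 7×10 + 8 = 3478 (decimal)
Convert 0x25 (hexadecimal) → 2×16 + 5 = 37 (decimal)
Compute 3478 ÷ 37 = 94
Convert 94 (decimal) → 94 = 90 + 4 → XCIV (Roman numeral)
XCIV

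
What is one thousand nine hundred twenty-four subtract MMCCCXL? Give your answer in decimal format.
Convert one thousand nine hundred twenty-four (English words) → 1×1000 + 9×100 + 24 = 1924 (decimal)
Convert MMCCCXL (Roman numeral) → 1000 + 1000 + 100 + 100 + 100 + 40 = 2340 (decimal)
Compute 1924 - 2340 = -416
-416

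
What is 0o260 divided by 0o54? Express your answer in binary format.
Convert 0o260 (octal) → 2×64 + 6×8 = 176 (decimal)
Convert 0o54 (octal) → 5×8 + 4 = 44 (decimal)
Compute 176 ÷ 44 = 4
Convert 4 (decimal) → 0b100 (binary)
0b100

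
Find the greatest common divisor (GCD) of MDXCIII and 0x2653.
Convert MDXCIII (Roman numeral) → 1000 + 500 + 90 + 1 + 1 + 1 = 1593 (decimal)
Convert 0x2653 (hexadecimal) → 2×4096 + 6×256 + 5×16 + 3 = 9811 (decimal)
Compute gcd(1593, 9811) = 1
1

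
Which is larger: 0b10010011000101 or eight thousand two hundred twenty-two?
Convert 0b10010011000101 (binary) → 8192 + 1024 + 128 + 64 + 4 + 1 = 9413 (decimal)
Convert eight thousand two hundred twenty-two (English words) → 8×1000 + 2×100 + 22 = 8222 (decimal)
Compare 9413 vs 8222: larger = 9413
9413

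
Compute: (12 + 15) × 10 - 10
Parentheses first: 12 + 15 = 27
Multiply: 27 × 10 = 270
Subtract: 270 - 10 = 260
260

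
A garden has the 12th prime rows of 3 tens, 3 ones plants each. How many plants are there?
Convert 3 tens, 3 ones (place-value notation) → 3×10 + 3 = 33 (decimal)
Convert the 12th prime (prime index) → 37 (decimal)
Compute 33 × 37 = 1221
1221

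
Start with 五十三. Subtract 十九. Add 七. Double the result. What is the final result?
Convert 五十三 (Chinese numeral) → 5×10 + 3 = 53 (decimal)
Start: 53
Convert 十九 (Chinese numeral) → 1×10 + 9 = 19 (decimal)
53 - 19 = 34
Convert 七 (Chinese numeral) → 7 (decimal)
34 + 7 = 41
41 × 2 = 82
82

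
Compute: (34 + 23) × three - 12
Convert three (English words) → 3 (decimal)
Expression in decimal: (34 + 23) × 3 - 12
Parentheses first: 34 + 23 = 57
Multiply: 57 × 3 = 171
Subtract: 171 - 12 = 159
159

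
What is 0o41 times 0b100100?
Convert 0o41 (octal) → 4×8 + 1 = 33 (decimal)
Convert 0b100100 (binary) → 32 + 4 = 36 (decimal)
Compute 33 × 36 = 1188
1188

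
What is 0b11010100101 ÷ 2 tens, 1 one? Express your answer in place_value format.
Convert 0b11010100101 (binary) → 1024 + 512 + 128 + 32 + 4 + 1 = 1701 (decimal)
Convert 2 tens, 1 one (place-value notation) → 2×10 + 1 = 21 (decimal)
Compute 1701 ÷ 21 = 81
Convert 81 (decimal) → 81 = 8×10 + 1 → 8 tens, 1 one (place-value notation)
8 tens, 1 one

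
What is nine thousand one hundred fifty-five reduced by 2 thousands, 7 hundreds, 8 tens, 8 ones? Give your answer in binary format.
Convert nine thousand one hundred fifty-five (English words) → 9×1000 + 1×100 + 55 = 9155 (decimal)
Convert 2 thousands, 7 hundreds, 8 tens, 8 ones (place-value notation) → 2×1000 + 7×100 + 8×10 + 8 = 2788 (decimal)
Compute 9155 - 2788 = 6367
Convert 6367 (decimal) → 6367 = 4096 + 2048 + 128 + 64 + 16 + 8 + 4 + 2 + 1 → 0b1100011011111 (binary)
0b1100011011111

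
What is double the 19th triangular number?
The 19th triangular number = 19×20/2 = 190
Compute 190 × 2 = 380
380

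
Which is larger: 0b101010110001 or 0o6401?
Convert 0b101010110001 (binary) → 2048 + 512 + 128 + 32 + 16 + 1 = 2737 (decimal)
Convert 0o6401 (octal) → 6×512 + 4×64 + 1 = 3329 (decimal)
Compare 2737 vs 3329: larger = 3329
3329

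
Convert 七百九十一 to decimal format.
Convert 七百九十一 (Chinese numeral) → 7×100 + 9×10 + 1 = 791 (decimal)
791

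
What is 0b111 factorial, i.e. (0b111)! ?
Convert 0b111 (binary) → 4 + 2 + 1 = 7 (decimal)
Compute 7! = 5040
5040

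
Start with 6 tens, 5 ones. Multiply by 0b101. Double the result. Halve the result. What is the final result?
Convert 6 tens, 5 ones (place-value notation) → 6×10 + 5 = 65 (decimal)
Start: 65
Convert 0b101 (binary) → 4 + 1 = 5 (decimal)
65 × 5 = 325
325 × 2 = 650
650 ÷ 2 = 325
325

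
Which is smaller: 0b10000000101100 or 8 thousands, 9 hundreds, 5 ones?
Convert 0b10000000101100 (binary) → 8192 + 32 + 8 + 4 = 8236 (decimal)
Convert 8 thousands, 9 hundreds, 5 ones (place-value notation) → 8×1000 + 9×100 + 5 = 8905 (decimal)
Compare 8236 vs 8905: smaller = 8236
8236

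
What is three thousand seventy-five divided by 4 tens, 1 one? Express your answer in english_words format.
Convert three thousand seventy-five (English words) → 3×1000 + 75 = 3075 (decimal)
Convert 4 tens, 1 one (place-value notation) → 4×10 + 1 = 41 (decimal)
Compute 3075 ÷ 41 = 75
Convert 75 (decimal) → seventy-five (English words)
seventy-five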